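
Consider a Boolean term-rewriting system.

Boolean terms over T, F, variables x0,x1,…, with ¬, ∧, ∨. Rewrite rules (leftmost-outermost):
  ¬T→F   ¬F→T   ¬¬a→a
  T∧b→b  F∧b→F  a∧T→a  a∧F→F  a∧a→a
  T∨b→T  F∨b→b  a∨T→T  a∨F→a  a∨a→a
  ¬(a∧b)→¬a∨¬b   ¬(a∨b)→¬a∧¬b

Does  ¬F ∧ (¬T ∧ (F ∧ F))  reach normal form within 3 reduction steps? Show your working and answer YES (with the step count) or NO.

  start: ¬F ∧ (¬T ∧ (F ∧ F))
  step 1: T ∧ (¬T ∧ (F ∧ F))
  step 2: ¬T ∧ (F ∧ F)
  step 3: F ∧ (F ∧ F)

Answer: NO — after 3 steps the term is F ∧ (F ∧ F), not yet normal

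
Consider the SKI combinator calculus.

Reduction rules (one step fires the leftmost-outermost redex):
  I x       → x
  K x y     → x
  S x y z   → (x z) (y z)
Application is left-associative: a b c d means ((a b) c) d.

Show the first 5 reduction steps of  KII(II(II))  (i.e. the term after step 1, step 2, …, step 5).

  start: KII(II(II))
  step 1: I(II(II))
  step 2: II(II)
  step 3: I(II)
  step 4: II
  step 5: I

Answer: after 5 steps: I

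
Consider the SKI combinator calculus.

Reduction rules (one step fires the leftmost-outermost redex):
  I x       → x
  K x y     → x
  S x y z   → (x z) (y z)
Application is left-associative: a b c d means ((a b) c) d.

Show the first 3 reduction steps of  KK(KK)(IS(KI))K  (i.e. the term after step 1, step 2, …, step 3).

  start: KK(KK)(IS(KI))K
  step 1: K(IS(KI))K
  step 2: IS(KI)
  step 3: S(KI)

Answer: after 3 steps: S(KI)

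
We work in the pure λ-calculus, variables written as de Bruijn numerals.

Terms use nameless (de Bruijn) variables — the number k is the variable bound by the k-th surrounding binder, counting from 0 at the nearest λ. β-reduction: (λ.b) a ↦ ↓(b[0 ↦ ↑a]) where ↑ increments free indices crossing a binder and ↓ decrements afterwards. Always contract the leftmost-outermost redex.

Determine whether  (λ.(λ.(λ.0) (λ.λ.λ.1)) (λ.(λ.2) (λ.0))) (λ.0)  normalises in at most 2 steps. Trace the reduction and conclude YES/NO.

Answer: NO — after 2 steps the term is (λ.0) (λ.λ.λ.1), not yet normal

Reduction:
  start: (λ.(λ.(λ.0) (λ.λ.λ.1)) (λ.(λ.2) (λ.0))) (λ.0)
  step 1: (λ.(λ.0) (λ.λ.λ.1)) (λ.(λ.λ.0) (λ.0))
  step 2: (λ.0) (λ.λ.λ.1)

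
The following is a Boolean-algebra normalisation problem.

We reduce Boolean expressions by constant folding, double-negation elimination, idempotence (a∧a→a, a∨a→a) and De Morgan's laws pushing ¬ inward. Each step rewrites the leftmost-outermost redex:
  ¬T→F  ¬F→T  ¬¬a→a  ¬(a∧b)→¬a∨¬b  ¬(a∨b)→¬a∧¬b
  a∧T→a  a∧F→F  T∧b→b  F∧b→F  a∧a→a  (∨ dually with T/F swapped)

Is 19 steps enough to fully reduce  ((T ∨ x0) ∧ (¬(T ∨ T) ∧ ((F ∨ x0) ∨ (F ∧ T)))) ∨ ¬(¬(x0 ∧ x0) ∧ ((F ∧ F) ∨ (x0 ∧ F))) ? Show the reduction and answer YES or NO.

Answer: YES — reaches normal form T in 19 ≤ 19 steps

Reduction:
  start: ((T ∨ x0) ∧ (¬(T ∨ T) ∧ ((F ∨ x0) ∨ (F ∧ T)))) ∨ ¬(¬(x0 ∧ x0) ∧ ((F ∧ F) ∨ (x0 ∧ F)))
  step 1: (T ∧ (¬(T ∨ T) ∧ ((F ∨ x0) ∨ (F ∧ T)))) ∨ ¬(¬(x0 ∧ x0) ∧ ((F ∧ F) ∨ (x0 ∧ F)))
  step 2: (¬(T ∨ T) ∧ ((F ∨ x0) ∨ (F ∧ T))) ∨ ¬(¬(x0 ∧ x0) ∧ ((F ∧ F) ∨ (x0 ∧ F)))
  step 3: ((¬T ∧ ¬T) ∧ ((F ∨ x0) ∨ (F ∧ T))) ∨ ¬(¬(x0 ∧ x0) ∧ ((F ∧ F) ∨ (x0 ∧ F)))
  step 4: (¬T ∧ ((F ∨ x0) ∨ (F ∧ T))) ∨ ¬(¬(x0 ∧ x0) ∧ ((F ∧ F) ∨ (x0 ∧ F)))
  step 5: (F ∧ ((F ∨ x0) ∨ (F ∧ T))) ∨ ¬(¬(x0 ∧ x0) ∧ ((F ∧ F) ∨ (x0 ∧ F)))
  step 6: F ∨ ¬(¬(x0 ∧ x0) ∧ ((F ∧ F) ∨ (x0 ∧ F)))
  step 7: ¬(¬(x0 ∧ x0) ∧ ((F ∧ F) ∨ (x0 ∧ F)))
  step 8: ¬¬(x0 ∧ x0) ∨ ¬((F ∧ F) ∨ (x0 ∧ F))
  step 9: (x0 ∧ x0) ∨ ¬((F ∧ F) ∨ (x0 ∧ F))
  step 10: x0 ∨ ¬((F ∧ F) ∨ (x0 ∧ F))
  step 11: x0 ∨ (¬(F ∧ F) ∧ ¬(x0 ∧ F))
  step 12: x0 ∨ ((¬F ∨ ¬F) ∧ ¬(x0 ∧ F))
  step 13: x0 ∨ (¬F ∧ ¬(x0 ∧ F))
  step 14: x0 ∨ (T ∧ ¬(x0 ∧ F))
  step 15: x0 ∨ ¬(x0 ∧ F)
  step 16: x0 ∨ (¬x0 ∨ ¬F)
  step 17: x0 ∨ (¬x0 ∨ T)
  step 18: x0 ∨ T
  step 19: T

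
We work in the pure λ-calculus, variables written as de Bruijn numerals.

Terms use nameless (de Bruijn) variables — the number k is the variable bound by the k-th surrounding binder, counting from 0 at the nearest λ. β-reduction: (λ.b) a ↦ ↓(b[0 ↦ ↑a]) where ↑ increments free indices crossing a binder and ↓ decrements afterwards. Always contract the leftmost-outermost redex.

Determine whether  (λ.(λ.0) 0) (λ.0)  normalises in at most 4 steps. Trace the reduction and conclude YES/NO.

  start: (λ.(λ.0) 0) (λ.0)
  step 1: (λ.0) (λ.0)
  step 2: λ.0

Answer: YES — reaches normal form λ.0 in 2 ≤ 4 steps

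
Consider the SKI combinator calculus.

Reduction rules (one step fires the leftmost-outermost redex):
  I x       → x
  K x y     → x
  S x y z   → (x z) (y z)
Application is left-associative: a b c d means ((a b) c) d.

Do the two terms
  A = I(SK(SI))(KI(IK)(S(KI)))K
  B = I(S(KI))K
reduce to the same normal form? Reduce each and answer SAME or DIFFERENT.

Term A:
  start: I(SK(SI))(KI(IK)(S(KI)))K
  →1  SK(SI)(KI(IK)(S(KI)))K
  →2  K(KI(IK)(S(KI)))(SI(KI(IK)(S(KI))))K
  →3  KI(IK)(S(KI))K
  →4  I(S(KI))K
  →5  S(KI)K

Term B:
  start: I(S(KI))K
  →1  S(KI)K

Answer: SAME — A ⇓ S(KI)K, B ⇓ S(KI)K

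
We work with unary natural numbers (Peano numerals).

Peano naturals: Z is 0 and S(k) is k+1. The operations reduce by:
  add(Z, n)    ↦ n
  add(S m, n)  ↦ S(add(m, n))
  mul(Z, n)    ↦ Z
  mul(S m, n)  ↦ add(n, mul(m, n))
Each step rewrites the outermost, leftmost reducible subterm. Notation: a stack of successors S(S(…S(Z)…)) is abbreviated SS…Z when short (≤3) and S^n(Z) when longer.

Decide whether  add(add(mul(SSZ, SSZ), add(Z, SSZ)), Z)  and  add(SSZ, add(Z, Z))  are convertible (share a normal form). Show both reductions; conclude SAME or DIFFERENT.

Term A:
  start: add(add(mul(SSZ, SSZ), add(Z, SSZ)), Z)
  step 1: add(add(add(SSZ, mul(SZ, SSZ)), add(Z, SSZ)), Z)
  step 2: add(add(S(add(SZ, mul(SZ, SSZ))), add(Z, SSZ)), Z)
  step 3: add(S(add(add(SZ, mul(SZ, SSZ)), add(Z, SSZ))), Z)
  step 4: S(add(add(add(SZ, mul(SZ, SSZ)), add(Z, SSZ)), Z))
  step 5: S(add(add(S(add(Z, mul(SZ, SSZ))), add(Z, SSZ)), Z))
  step 6: S(add(S(add(add(Z, mul(SZ, SSZ)), add(Z, SSZ))), Z))
  step 7: S(S(add(add(add(Z, mul(SZ, SSZ)), add(Z, SSZ)), Z)))
  step 8: S(S(add(add(mul(SZ, SSZ), add(Z, SSZ)), Z)))
  step 9: S(S(add(add(add(SSZ, mul(Z, SSZ)), add(Z, SSZ)), Z)))
  step 10: S(S(add(add(S(add(SZ, mul(Z, SSZ))), add(Z, SSZ)), Z)))
  step 11: S(S(add(S(add(add(SZ, mul(Z, SSZ)), add(Z, SSZ))), Z)))
  step 12: S(S(S(add(add(add(SZ, mul(Z, SSZ)), add(Z, SSZ)), Z))))
  step 13: S(S(S(add(add(S(add(Z, mul(Z, SSZ))), add(Z, SSZ)), Z))))
  step 14: S(S(S(add(S(add(add(Z, mul(Z, SSZ)), add(Z, SSZ))), Z))))
  step 15: S(S(S(S(add(add(add(Z, mul(Z, SSZ)), add(Z, SSZ)), Z)))))
  step 16: S(S(S(S(add(add(mul(Z, SSZ), add(Z, SSZ)), Z)))))
  step 17: S(S(S(S(add(add(Z, add(Z, SSZ)), Z)))))
  step 18: S(S(S(S(add(add(Z, SSZ), Z)))))
  step 19: S(S(S(S(add(SSZ, Z)))))
  step 20: S(S(S(S(S(add(SZ, Z))))))
  step 21: S(S(S(S(S(S(add(Z, Z)))))))
  step 22: S^6(Z)

Term B:
  start: add(SSZ, add(Z, Z))
  step 1: S(add(SZ, add(Z, Z)))
  step 2: S(S(add(Z, add(Z, Z))))
  step 3: S(S(add(Z, Z)))
  step 4: SSZ

Answer: DIFFERENT — A ⇓ S^6(Z), B ⇓ SSZ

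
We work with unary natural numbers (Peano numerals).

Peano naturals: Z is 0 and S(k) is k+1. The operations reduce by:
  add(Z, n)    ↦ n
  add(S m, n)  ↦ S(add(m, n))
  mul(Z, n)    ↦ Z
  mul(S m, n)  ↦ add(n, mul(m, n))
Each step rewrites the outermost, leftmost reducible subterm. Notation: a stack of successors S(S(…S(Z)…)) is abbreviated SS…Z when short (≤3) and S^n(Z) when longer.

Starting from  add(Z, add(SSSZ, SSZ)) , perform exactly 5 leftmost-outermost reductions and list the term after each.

  start: add(Z, add(SSSZ, SSZ))
  step 1: add(SSSZ, SSZ)
  step 2: S(add(SSZ, SSZ))
  step 3: S(S(add(SZ, SSZ)))
  step 4: S(S(S(add(Z, SSZ))))
  step 5: S^5(Z)

Answer: after 5 steps: S^5(Z)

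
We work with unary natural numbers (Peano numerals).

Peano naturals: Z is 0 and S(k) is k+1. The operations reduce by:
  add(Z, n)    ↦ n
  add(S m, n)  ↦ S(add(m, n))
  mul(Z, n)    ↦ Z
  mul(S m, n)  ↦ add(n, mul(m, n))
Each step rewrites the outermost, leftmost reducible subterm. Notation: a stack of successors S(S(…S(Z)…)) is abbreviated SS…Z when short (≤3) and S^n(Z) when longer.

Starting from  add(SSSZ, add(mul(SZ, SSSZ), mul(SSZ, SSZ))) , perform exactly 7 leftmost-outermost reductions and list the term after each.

  start: add(SSSZ, add(mul(SZ, SSSZ), mul(SSZ, SSZ)))
  step 1: S(add(SSZ, add(mul(SZ, SSSZ), mul(SSZ, SSZ))))
  step 2: S(S(add(SZ, add(mul(SZ, SSSZ), mul(SSZ, SSZ)))))
  step 3: S(S(S(add(Z, add(mul(SZ, SSSZ), mul(SSZ, SSZ))))))
  step 4: S(S(S(add(mul(SZ, SSSZ), mul(SSZ, SSZ)))))
  step 5: S(S(S(add(add(SSSZ, mul(Z, SSSZ)), mul(SSZ, SSZ)))))
  step 6: S(S(S(add(S(add(SSZ, mul(Z, SSSZ))), mul(SSZ, SSZ)))))
  step 7: S(S(S(S(add(add(SSZ, mul(Z, SSSZ)), mul(SSZ, SSZ))))))

Answer: after 7 steps: S(S(S(S(add(add(SSZ, mul(Z, SSSZ)), mul(SSZ, SSZ))))))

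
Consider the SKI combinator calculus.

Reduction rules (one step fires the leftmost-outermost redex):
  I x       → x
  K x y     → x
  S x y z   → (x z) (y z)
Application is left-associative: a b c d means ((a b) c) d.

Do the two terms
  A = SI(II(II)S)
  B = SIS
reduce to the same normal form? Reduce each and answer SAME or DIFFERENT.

Term A:
  start: SI(II(II)S)
  [1] SI(I(II)S)
  [2] SI(IIS)
  [3] SI(IS)
  [4] SIS

Term B:
  start: SIS

Answer: SAME — A ⇓ SIS, B ⇓ SIS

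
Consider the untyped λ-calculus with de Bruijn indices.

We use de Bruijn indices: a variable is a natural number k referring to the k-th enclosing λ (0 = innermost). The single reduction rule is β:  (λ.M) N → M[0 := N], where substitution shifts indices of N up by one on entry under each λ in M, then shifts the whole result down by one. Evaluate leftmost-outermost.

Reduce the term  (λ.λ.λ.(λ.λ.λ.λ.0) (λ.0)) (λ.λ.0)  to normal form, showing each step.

  start: (λ.λ.λ.(λ.λ.λ.λ.0) (λ.0)) (λ.λ.0)
  step 1: λ.λ.(λ.λ.λ.λ.0) (λ.0)
  step 2: λ.λ.λ.λ.λ.0

Answer: normal form = λ.λ.λ.λ.λ.0  (in 2 steps)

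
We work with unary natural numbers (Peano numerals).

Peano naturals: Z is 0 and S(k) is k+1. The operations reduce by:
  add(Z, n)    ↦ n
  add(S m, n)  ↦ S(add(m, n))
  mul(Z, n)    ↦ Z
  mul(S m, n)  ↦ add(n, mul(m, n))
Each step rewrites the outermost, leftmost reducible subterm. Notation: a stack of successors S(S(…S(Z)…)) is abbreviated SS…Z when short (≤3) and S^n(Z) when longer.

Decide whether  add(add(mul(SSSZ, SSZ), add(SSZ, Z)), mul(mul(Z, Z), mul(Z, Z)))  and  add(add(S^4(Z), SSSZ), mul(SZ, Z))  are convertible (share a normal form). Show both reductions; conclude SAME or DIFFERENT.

Term A:
  start: add(add(mul(SSSZ, SSZ), add(SSZ, Z)), mul(mul(Z, Z), mul(Z, Z)))
  [1] add(add(add(SSZ, mul(SSZ, SSZ)), add(SSZ, Z)), mul(mul(Z, Z), mul(Z, Z)))
  [2] add(add(S(add(SZ, mul(SSZ, SSZ))), add(SSZ, Z)), mul(mul(Z, Z), mul(Z, Z)))
  [3] add(S(add(add(SZ, mul(SSZ, SSZ)), add(SSZ, Z))), mul(mul(Z, Z), mul(Z, Z)))
  [4] S(add(add(add(SZ, mul(SSZ, SSZ)), add(SSZ, Z)), mul(mul(Z, Z), mul(Z, Z))))
  [5] S(add(add(S(add(Z, mul(SSZ, SSZ))), add(SSZ, Z)), mul(mul(Z, Z), mul(Z, Z))))
  [6] S(add(S(add(add(Z, mul(SSZ, SSZ)), add(SSZ, Z))), mul(mul(Z, Z), mul(Z, Z))))
  [7] S(S(add(add(add(Z, mul(SSZ, SSZ)), add(SSZ, Z)), mul(mul(Z, Z), mul(Z, Z)))))
  [8] S(S(add(add(mul(SSZ, SSZ), add(SSZ, Z)), mul(mul(Z, Z), mul(Z, Z)))))
  [9] S(S(add(add(add(SSZ, mul(SZ, SSZ)), add(SSZ, Z)), mul(mul(Z, Z), mul(Z, Z)))))
  [10] S(S(add(add(S(add(SZ, mul(SZ, SSZ))), add(SSZ, Z)), mul(mul(Z, Z), mul(Z, Z)))))
  [11] S(S(add(S(add(add(SZ, mul(SZ, SSZ)), add(SSZ, Z))), mul(mul(Z, Z), mul(Z, Z)))))
  [12] S(S(S(add(add(add(SZ, mul(SZ, SSZ)), add(SSZ, Z)), mul(mul(Z, Z), mul(Z, Z))))))
  [13] S(S(S(add(add(S(add(Z, mul(SZ, SSZ))), add(SSZ, Z)), mul(mul(Z, Z), mul(Z, Z))))))
  [14] S(S(S(add(S(add(add(Z, mul(SZ, SSZ)), add(SSZ, Z))), mul(mul(Z, Z), mul(Z, Z))))))
  [15] S(S(S(S(add(add(add(Z, mul(SZ, SSZ)), add(SSZ, Z)), mul(mul(Z, Z), mul(Z, Z)))))))
  [16] S(S(S(S(add(add(mul(SZ, SSZ), add(SSZ, Z)), mul(mul(Z, Z), mul(Z, Z)))))))
  [17] S(S(S(S(add(add(add(SSZ, mul(Z, SSZ)), add(SSZ, Z)), mul(mul(Z, Z), mul(Z, Z)))))))
  [18] S(S(S(S(add(add(S(add(SZ, mul(Z, SSZ))), add(SSZ, Z)), mul(mul(Z, Z), mul(Z, Z)))))))
  [19] S(S(S(S(add(S(add(add(SZ, mul(Z, SSZ)), add(SSZ, Z))), mul(mul(Z, Z), mul(Z, Z)))))))
  [20] S(S(S(S(S(add(add(add(SZ, mul(Z, SSZ)), add(SSZ, Z)), mul(mul(Z, Z), mul(Z, Z))))))))
  [21] S(S(S(S(S(add(add(S(add(Z, mul(Z, SSZ))), add(SSZ, Z)), mul(mul(Z, Z), mul(Z, Z))))))))
  [22] S(S(S(S(S(add(S(add(add(Z, mul(Z, SSZ)), add(SSZ, Z))), mul(mul(Z, Z), mul(Z, Z))))))))
  [23] S(S(S(S(S(S(add(add(add(Z, mul(Z, SSZ)), add(SSZ, Z)), mul(mul(Z, Z), mul(Z, Z)))))))))
  [24] S(S(S(S(S(S(add(add(mul(Z, SSZ), add(SSZ, Z)), mul(mul(Z, Z), mul(Z, Z)))))))))
  [25] S(S(S(S(S(S(add(add(Z, add(SSZ, Z)), mul(mul(Z, Z), mul(Z, Z)))))))))
  [26] S(S(S(S(S(S(add(add(SSZ, Z), mul(mul(Z, Z), mul(Z, Z)))))))))
  [27] S(S(S(S(S(S(add(S(add(SZ, Z)), mul(mul(Z, Z), mul(Z, Z)))))))))
  [28] S(S(S(S(S(S(S(add(add(SZ, Z), mul(mul(Z, Z), mul(Z, Z))))))))))
  [29] S(S(S(S(S(S(S(add(S(add(Z, Z)), mul(mul(Z, Z), mul(Z, Z))))))))))
  [30] S(S(S(S(S(S(S(S(add(add(Z, Z), mul(mul(Z, Z), mul(Z, Z)))))))))))
  [31] S(S(S(S(S(S(S(S(add(Z, mul(mul(Z, Z), mul(Z, Z)))))))))))
  [32] S(S(S(S(S(S(S(S(mul(mul(Z, Z), mul(Z, Z))))))))))
  [33] S(S(S(S(S(S(S(S(mul(Z, mul(Z, Z))))))))))
  [34] S^8(Z)

Term B:
  start: add(add(S^4(Z), SSSZ), mul(SZ, Z))
  [1] add(S(add(SSSZ, SSSZ)), mul(SZ, Z))
  [2] S(add(add(SSSZ, SSSZ), mul(SZ, Z)))
  [3] S(add(S(add(SSZ, SSSZ)), mul(SZ, Z)))
  [4] S(S(add(add(SSZ, SSSZ), mul(SZ, Z))))
  [5] S(S(add(S(add(SZ, SSSZ)), mul(SZ, Z))))
  [6] S(S(S(add(add(SZ, SSSZ), mul(SZ, Z)))))
  [7] S(S(S(add(S(add(Z, SSSZ)), mul(SZ, Z)))))
  [8] S(S(S(S(add(add(Z, SSSZ), mul(SZ, Z))))))
  [9] S(S(S(S(add(SSSZ, mul(SZ, Z))))))
  [10] S(S(S(S(S(add(SSZ, mul(SZ, Z)))))))
  [11] S(S(S(S(S(S(add(SZ, mul(SZ, Z))))))))
  [12] S(S(S(S(S(S(S(add(Z, mul(SZ, Z)))))))))
  [13] S(S(S(S(S(S(S(mul(SZ, Z))))))))
  [14] S(S(S(S(S(S(S(add(Z, mul(Z, Z)))))))))
  [15] S(S(S(S(S(S(S(mul(Z, Z))))))))
  [16] S^7(Z)

Answer: DIFFERENT — A ⇓ S^8(Z), B ⇓ S^7(Z)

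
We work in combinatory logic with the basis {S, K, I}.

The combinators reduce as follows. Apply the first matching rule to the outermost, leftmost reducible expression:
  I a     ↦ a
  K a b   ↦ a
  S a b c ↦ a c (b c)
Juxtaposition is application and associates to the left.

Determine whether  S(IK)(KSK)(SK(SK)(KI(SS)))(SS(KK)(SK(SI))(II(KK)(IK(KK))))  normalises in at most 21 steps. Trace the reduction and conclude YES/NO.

  start: S(IK)(KSK)(SK(SK)(KI(SS)))(SS(KK)(SK(SI))(II(KK)(IK(KK))))
  →1  IK(SK(SK)(KI(SS)))(KSK(SK(SK)(KI(SS))))(SS(KK)(SK(SI))(II(KK)(IK(KK))))
  →2  K(SK(SK)(KI(SS)))(KSK(SK(SK)(KI(SS))))(SS(KK)(SK(SI))(II(KK)(IK(KK))))
  →3  SK(SK)(KI(SS))(SS(KK)(SK(SI))(II(KK)(IK(KK))))
  →4  K(KI(SS))(SK(KI(SS)))(SS(KK)(SK(SI))(II(KK)(IK(KK))))
  →5  KI(SS)(SS(KK)(SK(SI))(II(KK)(IK(KK))))
  →6  I(SS(KK)(SK(SI))(II(KK)(IK(KK))))
  →7  SS(KK)(SK(SI))(II(KK)(IK(KK)))
  →8  S(SK(SI))(KK(SK(SI)))(II(KK)(IK(KK)))
  →9  SK(SI)(II(KK)(IK(KK)))(KK(SK(SI))(II(KK)(IK(KK))))
  →10  K(II(KK)(IK(KK)))(SI(II(KK)(IK(KK))))(KK(SK(SI))(II(KK)(IK(KK))))
  →11  II(KK)(IK(KK))(KK(SK(SI))(II(KK)(IK(KK))))
  →12  I(KK)(IK(KK))(KK(SK(SI))(II(KK)(IK(KK))))
  →13  KK(IK(KK))(KK(SK(SI))(II(KK)(IK(KK))))
  →14  K(KK(SK(SI))(II(KK)(IK(KK))))
  →15  K(K(II(KK)(IK(KK))))
  →16  K(K(I(KK)(IK(KK))))
  →17  K(K(KK(IK(KK))))
  →18  K(KK)

Answer: YES — reaches normal form K(KK) in 18 ≤ 21 steps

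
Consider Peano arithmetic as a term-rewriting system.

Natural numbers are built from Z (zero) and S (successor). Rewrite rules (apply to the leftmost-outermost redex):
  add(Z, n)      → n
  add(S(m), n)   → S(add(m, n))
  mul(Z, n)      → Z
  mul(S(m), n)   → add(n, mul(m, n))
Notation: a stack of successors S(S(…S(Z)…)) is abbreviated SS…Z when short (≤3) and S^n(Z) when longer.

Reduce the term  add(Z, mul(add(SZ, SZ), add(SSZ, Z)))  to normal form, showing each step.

Answer: normal form = S^4(Z)  (in 18 steps)

Reduction:
  start: add(Z, mul(add(SZ, SZ), add(SSZ, Z)))
  [1] mul(add(SZ, SZ), add(SSZ, Z))
  [2] mul(S(add(Z, SZ)), add(SSZ, Z))
  [3] add(add(SSZ, Z), mul(add(Z, SZ), add(SSZ, Z)))
  [4] add(S(add(SZ, Z)), mul(add(Z, SZ), add(SSZ, Z)))
  [5] S(add(add(SZ, Z), mul(add(Z, SZ), add(SSZ, Z))))
  [6] S(add(S(add(Z, Z)), mul(add(Z, SZ), add(SSZ, Z))))
  [7] S(S(add(add(Z, Z), mul(add(Z, SZ), add(SSZ, Z)))))
  [8] S(S(add(Z, mul(add(Z, SZ), add(SSZ, Z)))))
  [9] S(S(mul(add(Z, SZ), add(SSZ, Z))))
  [10] S(S(mul(SZ, add(SSZ, Z))))
  [11] S(S(add(add(SSZ, Z), mul(Z, add(SSZ, Z)))))
  [12] S(S(add(S(add(SZ, Z)), mul(Z, add(SSZ, Z)))))
  [13] S(S(S(add(add(SZ, Z), mul(Z, add(SSZ, Z))))))
  [14] S(S(S(add(S(add(Z, Z)), mul(Z, add(SSZ, Z))))))
  [15] S(S(S(S(add(add(Z, Z), mul(Z, add(SSZ, Z)))))))
  [16] S(S(S(S(add(Z, mul(Z, add(SSZ, Z)))))))
  [17] S(S(S(S(mul(Z, add(SSZ, Z))))))
  [18] S^4(Z)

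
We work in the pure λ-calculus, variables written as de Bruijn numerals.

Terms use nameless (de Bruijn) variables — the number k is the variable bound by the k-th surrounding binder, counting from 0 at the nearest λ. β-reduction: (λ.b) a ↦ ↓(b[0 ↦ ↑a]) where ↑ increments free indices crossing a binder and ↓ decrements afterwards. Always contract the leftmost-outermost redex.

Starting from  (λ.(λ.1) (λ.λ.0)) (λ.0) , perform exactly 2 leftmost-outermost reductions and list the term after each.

  start: (λ.(λ.1) (λ.λ.0)) (λ.0)
  →1  (λ.λ.0) (λ.λ.0)
  →2  λ.0

Answer: after 2 steps: λ.0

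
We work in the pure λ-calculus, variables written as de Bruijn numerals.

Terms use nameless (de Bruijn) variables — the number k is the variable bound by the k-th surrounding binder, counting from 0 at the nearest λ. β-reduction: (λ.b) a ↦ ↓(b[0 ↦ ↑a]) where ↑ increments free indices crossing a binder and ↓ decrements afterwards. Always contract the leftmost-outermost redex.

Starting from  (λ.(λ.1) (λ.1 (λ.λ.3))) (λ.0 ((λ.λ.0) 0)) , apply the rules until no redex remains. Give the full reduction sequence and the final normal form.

Answer: normal form = λ.0 (λ.0)  (in 3 steps)

Reduction:
  start: (λ.(λ.1) (λ.1 (λ.λ.3))) (λ.0 ((λ.λ.0) 0))
  →1  (λ.λ.0 ((λ.λ.0) 0)) (λ.(λ.0 ((λ.λ.0) 0)) (λ.λ.λ.0 ((λ.λ.0) 0)))
  →2  λ.0 ((λ.λ.0) 0)
  →3  λ.0 (λ.0)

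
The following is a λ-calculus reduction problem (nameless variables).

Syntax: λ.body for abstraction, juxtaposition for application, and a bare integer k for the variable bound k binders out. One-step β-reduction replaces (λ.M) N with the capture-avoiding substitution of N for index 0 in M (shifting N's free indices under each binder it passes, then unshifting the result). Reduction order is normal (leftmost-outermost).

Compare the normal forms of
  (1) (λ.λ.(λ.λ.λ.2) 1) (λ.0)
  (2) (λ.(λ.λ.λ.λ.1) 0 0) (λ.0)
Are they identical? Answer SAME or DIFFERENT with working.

Term A:
  start: (λ.λ.(λ.λ.λ.2) 1) (λ.0)
  step 1: λ.(λ.λ.λ.2) (λ.0)
  step 2: λ.λ.λ.λ.0

Term B:
  start: (λ.(λ.λ.λ.λ.1) 0 0) (λ.0)
  step 1: (λ.λ.λ.λ.1) (λ.0) (λ.0)
  step 2: (λ.λ.λ.1) (λ.0)
  step 3: λ.λ.1

Answer: DIFFERENT — A ⇓ λ.λ.λ.λ.0, B ⇓ λ.λ.1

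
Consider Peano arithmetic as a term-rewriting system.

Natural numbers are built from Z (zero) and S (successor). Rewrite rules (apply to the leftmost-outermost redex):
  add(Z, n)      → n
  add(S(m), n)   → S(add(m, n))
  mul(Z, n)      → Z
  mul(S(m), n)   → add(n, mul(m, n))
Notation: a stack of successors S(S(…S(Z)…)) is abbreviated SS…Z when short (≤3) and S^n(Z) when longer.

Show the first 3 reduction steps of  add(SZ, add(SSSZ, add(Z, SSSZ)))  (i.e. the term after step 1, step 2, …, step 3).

  start: add(SZ, add(SSSZ, add(Z, SSSZ)))
  step 1: S(add(Z, add(SSSZ, add(Z, SSSZ))))
  step 2: S(add(SSSZ, add(Z, SSSZ)))
  step 3: S(S(add(SSZ, add(Z, SSSZ))))

Answer: after 3 steps: S(S(add(SSZ, add(Z, SSSZ))))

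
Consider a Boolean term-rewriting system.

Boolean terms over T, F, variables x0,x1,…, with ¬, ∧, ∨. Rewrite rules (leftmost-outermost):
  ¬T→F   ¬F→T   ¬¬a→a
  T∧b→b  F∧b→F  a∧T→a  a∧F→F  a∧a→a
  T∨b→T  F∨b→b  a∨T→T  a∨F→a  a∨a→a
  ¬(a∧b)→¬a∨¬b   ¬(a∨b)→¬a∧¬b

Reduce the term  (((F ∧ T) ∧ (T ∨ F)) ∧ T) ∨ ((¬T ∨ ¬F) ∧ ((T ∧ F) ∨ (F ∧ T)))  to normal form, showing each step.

  start: (((F ∧ T) ∧ (T ∨ F)) ∧ T) ∨ ((¬T ∨ ¬F) ∧ ((T ∧ F) ∨ (F ∧ T)))
  step 1: ((F ∧ T) ∧ (T ∨ F)) ∨ ((¬T ∨ ¬F) ∧ ((T ∧ F) ∨ (F ∧ T)))
  step 2: (F ∧ (T ∨ F)) ∨ ((¬T ∨ ¬F) ∧ ((T ∧ F) ∨ (F ∧ T)))
  step 3: F ∨ ((¬T ∨ ¬F) ∧ ((T ∧ F) ∨ (F ∧ T)))
  step 4: (¬T ∨ ¬F) ∧ ((T ∧ F) ∨ (F ∧ T))
  step 5: (F ∨ ¬F) ∧ ((T ∧ F) ∨ (F ∧ T))
  step 6: ¬F ∧ ((T ∧ F) ∨ (F ∧ T))
  step 7: T ∧ ((T ∧ F) ∨ (F ∧ T))
  step 8: (T ∧ F) ∨ (F ∧ T)
  step 9: F ∨ (F ∧ T)
  step 10: F ∧ T
  step 11: F

Answer: normal form = F  (in 11 steps)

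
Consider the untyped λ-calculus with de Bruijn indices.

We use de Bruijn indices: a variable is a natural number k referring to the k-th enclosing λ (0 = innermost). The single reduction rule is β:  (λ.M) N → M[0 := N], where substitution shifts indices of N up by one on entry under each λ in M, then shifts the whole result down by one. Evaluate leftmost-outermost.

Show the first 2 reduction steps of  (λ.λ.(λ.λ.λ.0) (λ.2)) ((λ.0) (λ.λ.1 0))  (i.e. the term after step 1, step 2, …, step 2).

  start: (λ.λ.(λ.λ.λ.0) (λ.2)) ((λ.0) (λ.λ.1 0))
  →1  λ.(λ.λ.λ.0) (λ.(λ.0) (λ.λ.1 0))
  →2  λ.λ.λ.0

Answer: after 2 steps: λ.λ.λ.0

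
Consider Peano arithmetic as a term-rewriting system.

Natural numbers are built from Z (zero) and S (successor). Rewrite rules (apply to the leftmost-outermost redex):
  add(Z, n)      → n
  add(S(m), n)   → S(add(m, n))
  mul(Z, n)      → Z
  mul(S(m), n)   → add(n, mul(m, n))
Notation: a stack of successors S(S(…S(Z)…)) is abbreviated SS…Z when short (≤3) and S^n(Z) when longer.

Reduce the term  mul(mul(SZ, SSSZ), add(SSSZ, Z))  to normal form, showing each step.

  start: mul(mul(SZ, SSSZ), add(SSSZ, Z))
  step 1: mul(add(SSSZ, mul(Z, SSSZ)), add(SSSZ, Z))
  step 2: mul(S(add(SSZ, mul(Z, SSSZ))), add(SSSZ, Z))
  step 3: add(add(SSSZ, Z), mul(add(SSZ, mul(Z, SSSZ)), add(SSSZ, Z)))
  step 4: add(S(add(SSZ, Z)), mul(add(SSZ, mul(Z, SSSZ)), add(SSSZ, Z)))
  step 5: S(add(add(SSZ, Z), mul(add(SSZ, mul(Z, SSSZ)), add(SSSZ, Z))))
  step 6: S(add(S(add(SZ, Z)), mul(add(SSZ, mul(Z, SSSZ)), add(SSSZ, Z))))
  step 7: S(S(add(add(SZ, Z), mul(add(SSZ, mul(Z, SSSZ)), add(SSSZ, Z)))))
  step 8: S(S(add(S(add(Z, Z)), mul(add(SSZ, mul(Z, SSSZ)), add(SSSZ, Z)))))
  step 9: S(S(S(add(add(Z, Z), mul(add(SSZ, mul(Z, SSSZ)), add(SSSZ, Z))))))
  step 10: S(S(S(add(Z, mul(add(SSZ, mul(Z, SSSZ)), add(SSSZ, Z))))))
  step 11: S(S(S(mul(add(SSZ, mul(Z, SSSZ)), add(SSSZ, Z)))))
  step 12: S(S(S(mul(S(add(SZ, mul(Z, SSSZ))), add(SSSZ, Z)))))
  step 13: S(S(S(add(add(SSSZ, Z), mul(add(SZ, mul(Z, SSSZ)), add(SSSZ, Z))))))
  step 14: S(S(S(add(S(add(SSZ, Z)), mul(add(SZ, mul(Z, SSSZ)), add(SSSZ, Z))))))
  step 15: S(S(S(S(add(add(SSZ, Z), mul(add(SZ, mul(Z, SSSZ)), add(SSSZ, Z)))))))
  step 16: S(S(S(S(add(S(add(SZ, Z)), mul(add(SZ, mul(Z, SSSZ)), add(SSSZ, Z)))))))
  step 17: S(S(S(S(S(add(add(SZ, Z), mul(add(SZ, mul(Z, SSSZ)), add(SSSZ, Z))))))))
  step 18: S(S(S(S(S(add(S(add(Z, Z)), mul(add(SZ, mul(Z, SSSZ)), add(SSSZ, Z))))))))
  step 19: S(S(S(S(S(S(add(add(Z, Z), mul(add(SZ, mul(Z, SSSZ)), add(SSSZ, Z)))))))))
  step 20: S(S(S(S(S(S(add(Z, mul(add(SZ, mul(Z, SSSZ)), add(SSSZ, Z)))))))))
  step 21: S(S(S(S(S(S(mul(add(SZ, mul(Z, SSSZ)), add(SSSZ, Z))))))))
  step 22: S(S(S(S(S(S(mul(S(add(Z, mul(Z, SSSZ))), add(SSSZ, Z))))))))
  step 23: S(S(S(S(S(S(add(add(SSSZ, Z), mul(add(Z, mul(Z, SSSZ)), add(SSSZ, Z)))))))))
  step 24: S(S(S(S(S(S(add(S(add(SSZ, Z)), mul(add(Z, mul(Z, SSSZ)), add(SSSZ, Z)))))))))
  step 25: S(S(S(S(S(S(S(add(add(SSZ, Z), mul(add(Z, mul(Z, SSSZ)), add(SSSZ, Z))))))))))
  step 26: S(S(S(S(S(S(S(add(S(add(SZ, Z)), mul(add(Z, mul(Z, SSSZ)), add(SSSZ, Z))))))))))
  step 27: S(S(S(S(S(S(S(S(add(add(SZ, Z), mul(add(Z, mul(Z, SSSZ)), add(SSSZ, Z)))))))))))
  step 28: S(S(S(S(S(S(S(S(add(S(add(Z, Z)), mul(add(Z, mul(Z, SSSZ)), add(SSSZ, Z)))))))))))
  step 29: S(S(S(S(S(S(S(S(S(add(add(Z, Z), mul(add(Z, mul(Z, SSSZ)), add(SSSZ, Z))))))))))))
  step 30: S(S(S(S(S(S(S(S(S(add(Z, mul(add(Z, mul(Z, SSSZ)), add(SSSZ, Z))))))))))))
  step 31: S(S(S(S(S(S(S(S(S(mul(add(Z, mul(Z, SSSZ)), add(SSSZ, Z)))))))))))
  step 32: S(S(S(S(S(S(S(S(S(mul(mul(Z, SSSZ), add(SSSZ, Z)))))))))))
  step 33: S(S(S(S(S(S(S(S(S(mul(Z, add(SSSZ, Z)))))))))))
  step 34: S^9(Z)

Answer: normal form = S^9(Z)  (in 34 steps)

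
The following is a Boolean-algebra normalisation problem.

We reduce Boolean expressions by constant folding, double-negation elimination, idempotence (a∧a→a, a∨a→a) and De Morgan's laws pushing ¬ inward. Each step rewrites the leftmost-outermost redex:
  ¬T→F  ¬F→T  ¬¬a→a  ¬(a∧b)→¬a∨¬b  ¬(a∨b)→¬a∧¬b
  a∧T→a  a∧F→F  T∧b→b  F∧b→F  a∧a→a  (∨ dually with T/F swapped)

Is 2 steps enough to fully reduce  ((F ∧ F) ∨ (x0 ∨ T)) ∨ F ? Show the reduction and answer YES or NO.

  start: ((F ∧ F) ∨ (x0 ∨ T)) ∨ F
  →1  (F ∧ F) ∨ (x0 ∨ T)
  →2  F ∨ (x0 ∨ T)

Answer: NO — after 2 steps the term is F ∨ (x0 ∨ T), not yet normal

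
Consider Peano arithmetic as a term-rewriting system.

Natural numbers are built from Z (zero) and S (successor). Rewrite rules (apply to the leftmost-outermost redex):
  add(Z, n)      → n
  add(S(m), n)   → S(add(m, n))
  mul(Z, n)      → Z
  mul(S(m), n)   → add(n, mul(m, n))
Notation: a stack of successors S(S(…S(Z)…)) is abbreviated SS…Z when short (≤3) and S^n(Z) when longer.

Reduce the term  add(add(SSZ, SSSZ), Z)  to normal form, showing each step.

  start: add(add(SSZ, SSSZ), Z)
  step 1: add(S(add(SZ, SSSZ)), Z)
  step 2: S(add(add(SZ, SSSZ), Z))
  step 3: S(add(S(add(Z, SSSZ)), Z))
  step 4: S(S(add(add(Z, SSSZ), Z)))
  step 5: S(S(add(SSSZ, Z)))
  step 6: S(S(S(add(SSZ, Z))))
  step 7: S(S(S(S(add(SZ, Z)))))
  step 8: S(S(S(S(S(add(Z, Z))))))
  step 9: S^5(Z)

Answer: normal form = S^5(Z)  (in 9 steps)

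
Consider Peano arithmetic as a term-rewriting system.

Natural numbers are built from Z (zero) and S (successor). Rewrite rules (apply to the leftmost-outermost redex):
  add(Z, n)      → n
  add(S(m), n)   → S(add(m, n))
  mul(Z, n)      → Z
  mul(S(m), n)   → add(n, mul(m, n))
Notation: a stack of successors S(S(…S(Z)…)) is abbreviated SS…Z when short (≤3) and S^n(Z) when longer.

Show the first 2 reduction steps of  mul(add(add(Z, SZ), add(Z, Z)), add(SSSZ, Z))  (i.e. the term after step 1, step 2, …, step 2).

  start: mul(add(add(Z, SZ), add(Z, Z)), add(SSSZ, Z))
  [1] mul(add(SZ, add(Z, Z)), add(SSSZ, Z))
  [2] mul(S(add(Z, add(Z, Z))), add(SSSZ, Z))

Answer: after 2 steps: mul(S(add(Z, add(Z, Z))), add(SSSZ, Z))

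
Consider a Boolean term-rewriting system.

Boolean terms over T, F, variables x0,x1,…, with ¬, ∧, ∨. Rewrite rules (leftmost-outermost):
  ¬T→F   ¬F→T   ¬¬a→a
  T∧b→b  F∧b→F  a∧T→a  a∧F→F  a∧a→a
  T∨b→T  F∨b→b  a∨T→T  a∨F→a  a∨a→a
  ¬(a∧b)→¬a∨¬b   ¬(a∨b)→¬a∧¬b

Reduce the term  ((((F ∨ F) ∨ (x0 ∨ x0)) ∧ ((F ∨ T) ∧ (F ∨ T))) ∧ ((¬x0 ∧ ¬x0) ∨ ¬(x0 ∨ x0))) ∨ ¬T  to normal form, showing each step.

  start: ((((F ∨ F) ∨ (x0 ∨ x0)) ∧ ((F ∨ T) ∧ (F ∨ T))) ∧ ((¬x0 ∧ ¬x0) ∨ ¬(x0 ∨ x0))) ∨ ¬T
  step 1: (((F ∨ (x0 ∨ x0)) ∧ ((F ∨ T) ∧ (F ∨ T))) ∧ ((¬x0 ∧ ¬x0) ∨ ¬(x0 ∨ x0))) ∨ ¬T
  step 2: (((x0 ∨ x0) ∧ ((F ∨ T) ∧ (F ∨ T))) ∧ ((¬x0 ∧ ¬x0) ∨ ¬(x0 ∨ x0))) ∨ ¬T
  step 3: ((x0 ∧ ((F ∨ T) ∧ (F ∨ T))) ∧ ((¬x0 ∧ ¬x0) ∨ ¬(x0 ∨ x0))) ∨ ¬T
  step 4: ((x0 ∧ (F ∨ T)) ∧ ((¬x0 ∧ ¬x0) ∨ ¬(x0 ∨ x0))) ∨ ¬T
  step 5: ((x0 ∧ T) ∧ ((¬x0 ∧ ¬x0) ∨ ¬(x0 ∨ x0))) ∨ ¬T
  step 6: (x0 ∧ ((¬x0 ∧ ¬x0) ∨ ¬(x0 ∨ x0))) ∨ ¬T
  step 7: (x0 ∧ (¬x0 ∨ ¬(x0 ∨ x0))) ∨ ¬T
  step 8: (x0 ∧ (¬x0 ∨ (¬x0 ∧ ¬x0))) ∨ ¬T
  step 9: (x0 ∧ (¬x0 ∨ ¬x0)) ∨ ¬T
  step 10: (x0 ∧ ¬x0) ∨ ¬T
  step 11: (x0 ∧ ¬x0) ∨ F
  step 12: x0 ∧ ¬x0

Answer: normal form = x0 ∧ ¬x0  (in 12 steps)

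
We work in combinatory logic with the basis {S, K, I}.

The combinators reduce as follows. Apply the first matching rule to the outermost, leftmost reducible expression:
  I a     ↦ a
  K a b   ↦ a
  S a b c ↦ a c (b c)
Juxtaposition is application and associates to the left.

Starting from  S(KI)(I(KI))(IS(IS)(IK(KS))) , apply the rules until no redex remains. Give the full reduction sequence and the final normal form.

Answer: normal form = I  (in 5 steps)

Working:
  start: S(KI)(I(KI))(IS(IS)(IK(KS)))
  →1  KI(IS(IS)(IK(KS)))(I(KI)(IS(IS)(IK(KS))))
  →2  I(I(KI)(IS(IS)(IK(KS))))
  →3  I(KI)(IS(IS)(IK(KS)))
  →4  KI(IS(IS)(IK(KS)))
  →5  I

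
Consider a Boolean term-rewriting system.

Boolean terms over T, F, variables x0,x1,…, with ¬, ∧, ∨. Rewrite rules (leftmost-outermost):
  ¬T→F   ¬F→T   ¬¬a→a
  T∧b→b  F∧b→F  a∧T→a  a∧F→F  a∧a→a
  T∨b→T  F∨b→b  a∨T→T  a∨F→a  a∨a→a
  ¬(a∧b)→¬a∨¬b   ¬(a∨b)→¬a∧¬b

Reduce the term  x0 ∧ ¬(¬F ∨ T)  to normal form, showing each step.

Answer: normal form = F  (in 4 steps)

Derivation:
  start: x0 ∧ ¬(¬F ∨ T)
  step 1: x0 ∧ (¬¬F ∧ ¬T)
  step 2: x0 ∧ (F ∧ ¬T)
  step 3: x0 ∧ F
  step 4: F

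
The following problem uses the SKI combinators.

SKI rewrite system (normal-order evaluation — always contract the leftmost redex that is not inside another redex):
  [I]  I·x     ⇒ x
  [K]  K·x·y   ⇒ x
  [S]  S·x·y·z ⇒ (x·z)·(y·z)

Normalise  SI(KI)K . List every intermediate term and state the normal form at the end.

Answer: normal form = KI  (in 3 steps)

Derivation:
  start: SI(KI)K
  [1] IK(KIK)
  [2] K(KIK)
  [3] KI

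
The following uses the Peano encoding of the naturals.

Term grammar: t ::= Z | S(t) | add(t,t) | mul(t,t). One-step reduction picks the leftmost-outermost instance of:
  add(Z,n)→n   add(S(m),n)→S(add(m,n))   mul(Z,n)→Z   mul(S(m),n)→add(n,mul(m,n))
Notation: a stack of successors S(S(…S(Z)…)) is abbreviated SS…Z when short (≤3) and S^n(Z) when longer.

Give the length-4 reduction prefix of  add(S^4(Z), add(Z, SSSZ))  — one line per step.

  start: add(S^4(Z), add(Z, SSSZ))
  →1  S(add(SSSZ, add(Z, SSSZ)))
  →2  S(S(add(SSZ, add(Z, SSSZ))))
  →3  S(S(S(add(SZ, add(Z, SSSZ)))))
  →4  S(S(S(S(add(Z, add(Z, SSSZ))))))

Answer: after 4 steps: S(S(S(S(add(Z, add(Z, SSSZ))))))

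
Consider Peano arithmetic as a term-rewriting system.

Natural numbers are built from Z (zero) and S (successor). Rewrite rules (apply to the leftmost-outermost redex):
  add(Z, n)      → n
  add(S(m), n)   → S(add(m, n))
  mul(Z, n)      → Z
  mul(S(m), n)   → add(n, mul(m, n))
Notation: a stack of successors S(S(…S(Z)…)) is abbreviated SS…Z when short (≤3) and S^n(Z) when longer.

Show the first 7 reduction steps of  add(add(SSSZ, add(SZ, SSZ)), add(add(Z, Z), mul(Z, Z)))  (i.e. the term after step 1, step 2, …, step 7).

  start: add(add(SSSZ, add(SZ, SSZ)), add(add(Z, Z), mul(Z, Z)))
  →1  add(S(add(SSZ, add(SZ, SSZ))), add(add(Z, Z), mul(Z, Z)))
  →2  S(add(add(SSZ, add(SZ, SSZ)), add(add(Z, Z), mul(Z, Z))))
  →3  S(add(S(add(SZ, add(SZ, SSZ))), add(add(Z, Z), mul(Z, Z))))
  →4  S(S(add(add(SZ, add(SZ, SSZ)), add(add(Z, Z), mul(Z, Z)))))
  →5  S(S(add(S(add(Z, add(SZ, SSZ))), add(add(Z, Z), mul(Z, Z)))))
  →6  S(S(S(add(add(Z, add(SZ, SSZ)), add(add(Z, Z), mul(Z, Z))))))
  →7  S(S(S(add(add(SZ, SSZ), add(add(Z, Z), mul(Z, Z))))))

Answer: after 7 steps: S(S(S(add(add(SZ, SSZ), add(add(Z, Z), mul(Z, Z))))))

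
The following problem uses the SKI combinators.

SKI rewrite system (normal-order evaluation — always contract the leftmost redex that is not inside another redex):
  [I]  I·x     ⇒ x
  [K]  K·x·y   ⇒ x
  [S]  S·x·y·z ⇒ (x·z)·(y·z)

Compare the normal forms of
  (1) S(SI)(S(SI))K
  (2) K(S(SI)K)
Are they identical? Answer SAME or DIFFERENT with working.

Term A:
  start: S(SI)(S(SI))K
  [1] SIK(S(SI)K)
  [2] I(S(SI)K)(K(S(SI)K))
  [3] S(SI)K(K(S(SI)K))
  [4] SI(K(S(SI)K))(K(K(S(SI)K)))
  [5] I(K(K(S(SI)K)))(K(S(SI)K)(K(K(S(SI)K))))
  [6] K(K(S(SI)K))(K(S(SI)K)(K(K(S(SI)K))))
  [7] K(S(SI)K)

Term B:
  start: K(S(SI)K)

Answer: SAME — A ⇓ K(S(SI)K), B ⇓ K(S(SI)K)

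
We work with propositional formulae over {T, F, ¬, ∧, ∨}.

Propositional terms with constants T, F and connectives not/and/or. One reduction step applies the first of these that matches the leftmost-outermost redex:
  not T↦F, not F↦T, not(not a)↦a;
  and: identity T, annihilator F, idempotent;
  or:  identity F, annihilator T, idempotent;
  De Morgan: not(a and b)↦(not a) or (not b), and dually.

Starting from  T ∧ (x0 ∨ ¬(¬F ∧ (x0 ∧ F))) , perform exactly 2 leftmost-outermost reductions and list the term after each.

Answer: after 2 steps: x0 ∨ (¬¬F ∨ ¬(x0 ∧ F))

Working:
  start: T ∧ (x0 ∨ ¬(¬F ∧ (x0 ∧ F)))
  [1] x0 ∨ ¬(¬F ∧ (x0 ∧ F))
  [2] x0 ∨ (¬¬F ∨ ¬(x0 ∧ F))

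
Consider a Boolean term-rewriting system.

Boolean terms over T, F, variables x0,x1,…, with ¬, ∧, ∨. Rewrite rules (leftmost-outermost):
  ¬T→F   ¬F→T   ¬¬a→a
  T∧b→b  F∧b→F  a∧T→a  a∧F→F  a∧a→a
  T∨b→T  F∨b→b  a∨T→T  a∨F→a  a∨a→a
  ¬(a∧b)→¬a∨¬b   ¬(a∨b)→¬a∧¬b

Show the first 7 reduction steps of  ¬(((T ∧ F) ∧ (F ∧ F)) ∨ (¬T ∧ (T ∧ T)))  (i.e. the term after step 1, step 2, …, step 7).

Answer: after 7 steps: T ∧ ¬(¬T ∧ (T ∧ T))

Derivation:
  start: ¬(((T ∧ F) ∧ (F ∧ F)) ∨ (¬T ∧ (T ∧ T)))
  [1] ¬((T ∧ F) ∧ (F ∧ F)) ∧ ¬(¬T ∧ (T ∧ T))
  [2] (¬(T ∧ F) ∨ ¬(F ∧ F)) ∧ ¬(¬T ∧ (T ∧ T))
  [3] ((¬T ∨ ¬F) ∨ ¬(F ∧ F)) ∧ ¬(¬T ∧ (T ∧ T))
  [4] ((F ∨ ¬F) ∨ ¬(F ∧ F)) ∧ ¬(¬T ∧ (T ∧ T))
  [5] (¬F ∨ ¬(F ∧ F)) ∧ ¬(¬T ∧ (T ∧ T))
  [6] (T ∨ ¬(F ∧ F)) ∧ ¬(¬T ∧ (T ∧ T))
  [7] T ∧ ¬(¬T ∧ (T ∧ T))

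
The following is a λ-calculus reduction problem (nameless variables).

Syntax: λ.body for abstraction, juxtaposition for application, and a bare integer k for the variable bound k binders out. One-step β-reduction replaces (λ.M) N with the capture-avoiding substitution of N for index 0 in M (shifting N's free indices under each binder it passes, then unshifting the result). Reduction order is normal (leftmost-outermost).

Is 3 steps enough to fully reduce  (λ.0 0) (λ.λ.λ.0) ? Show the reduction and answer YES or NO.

Answer: YES — reaches normal form λ.λ.0 in 2 ≤ 3 steps

Derivation:
  start: (λ.0 0) (λ.λ.λ.0)
  →1  (λ.λ.λ.0) (λ.λ.λ.0)
  →2  λ.λ.0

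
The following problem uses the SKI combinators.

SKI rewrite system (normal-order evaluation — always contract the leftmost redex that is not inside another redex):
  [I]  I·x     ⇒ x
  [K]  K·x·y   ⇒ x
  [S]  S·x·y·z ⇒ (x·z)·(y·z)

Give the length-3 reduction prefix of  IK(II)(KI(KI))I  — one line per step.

Answer: after 3 steps: II

Derivation:
  start: IK(II)(KI(KI))I
  →1  K(II)(KI(KI))I
  →2  III
  →3  II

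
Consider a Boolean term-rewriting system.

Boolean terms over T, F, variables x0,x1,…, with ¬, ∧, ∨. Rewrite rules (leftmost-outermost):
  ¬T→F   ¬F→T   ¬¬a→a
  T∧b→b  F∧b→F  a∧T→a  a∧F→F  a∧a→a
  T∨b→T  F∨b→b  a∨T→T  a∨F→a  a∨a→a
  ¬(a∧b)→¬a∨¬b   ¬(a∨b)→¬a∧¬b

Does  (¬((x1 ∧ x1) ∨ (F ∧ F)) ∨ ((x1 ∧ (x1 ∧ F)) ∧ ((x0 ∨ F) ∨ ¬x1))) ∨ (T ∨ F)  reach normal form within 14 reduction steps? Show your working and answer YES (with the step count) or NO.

Answer: YES — reaches normal form T in 13 ≤ 14 steps

Reduction:
  start: (¬((x1 ∧ x1) ∨ (F ∧ F)) ∨ ((x1 ∧ (x1 ∧ F)) ∧ ((x0 ∨ F) ∨ ¬x1))) ∨ (T ∨ F)
  step 1: ((¬(x1 ∧ x1) ∧ ¬(F ∧ F)) ∨ ((x1 ∧ (x1 ∧ F)) ∧ ((x0 ∨ F) ∨ ¬x1))) ∨ (T ∨ F)
  step 2: (((¬x1 ∨ ¬x1) ∧ ¬(F ∧ F)) ∨ ((x1 ∧ (x1 ∧ F)) ∧ ((x0 ∨ F) ∨ ¬x1))) ∨ (T ∨ F)
  step 3: ((¬x1 ∧ ¬(F ∧ F)) ∨ ((x1 ∧ (x1 ∧ F)) ∧ ((x0 ∨ F) ∨ ¬x1))) ∨ (T ∨ F)
  step 4: ((¬x1 ∧ (¬F ∨ ¬F)) ∨ ((x1 ∧ (x1 ∧ F)) ∧ ((x0 ∨ F) ∨ ¬x1))) ∨ (T ∨ F)
  step 5: ((¬x1 ∧ ¬F) ∨ ((x1 ∧ (x1 ∧ F)) ∧ ((x0 ∨ F) ∨ ¬x1))) ∨ (T ∨ F)
  step 6: ((¬x1 ∧ T) ∨ ((x1 ∧ (x1 ∧ F)) ∧ ((x0 ∨ F) ∨ ¬x1))) ∨ (T ∨ F)
  step 7: (¬x1 ∨ ((x1 ∧ (x1 ∧ F)) ∧ ((x0 ∨ F) ∨ ¬x1))) ∨ (T ∨ F)
  step 8: (¬x1 ∨ ((x1 ∧ F) ∧ ((x0 ∨ F) ∨ ¬x1))) ∨ (T ∨ F)
  step 9: (¬x1 ∨ (F ∧ ((x0 ∨ F) ∨ ¬x1))) ∨ (T ∨ F)
  step 10: (¬x1 ∨ F) ∨ (T ∨ F)
  step 11: ¬x1 ∨ (T ∨ F)
  step 12: ¬x1 ∨ T
  step 13: T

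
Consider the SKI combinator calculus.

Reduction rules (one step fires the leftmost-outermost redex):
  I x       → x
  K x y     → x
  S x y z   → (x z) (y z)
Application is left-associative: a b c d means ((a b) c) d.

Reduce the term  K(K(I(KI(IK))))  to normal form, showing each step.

  start: K(K(I(KI(IK))))
  →1  K(K(KI(IK)))
  →2  K(KI)

Answer: normal form = K(KI)  (in 2 steps)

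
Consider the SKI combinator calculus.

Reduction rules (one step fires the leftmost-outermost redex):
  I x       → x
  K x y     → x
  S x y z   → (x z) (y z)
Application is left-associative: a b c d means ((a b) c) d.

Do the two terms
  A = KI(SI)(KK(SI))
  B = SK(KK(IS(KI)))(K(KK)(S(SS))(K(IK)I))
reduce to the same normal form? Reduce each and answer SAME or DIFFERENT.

Term A:
  start: KI(SI)(KK(SI))
  →1  I(KK(SI))
  →2  KK(SI)
  →3  K

Term B:
  start: SK(KK(IS(KI)))(K(KK)(S(SS))(K(IK)I))
  →1  K(K(KK)(S(SS))(K(IK)I))(KK(IS(KI))(K(KK)(S(SS))(K(IK)I)))
  →2  K(KK)(S(SS))(K(IK)I)
  →3  KK(K(IK)I)
  →4  K

Answer: SAME — A ⇓ K, B ⇓ K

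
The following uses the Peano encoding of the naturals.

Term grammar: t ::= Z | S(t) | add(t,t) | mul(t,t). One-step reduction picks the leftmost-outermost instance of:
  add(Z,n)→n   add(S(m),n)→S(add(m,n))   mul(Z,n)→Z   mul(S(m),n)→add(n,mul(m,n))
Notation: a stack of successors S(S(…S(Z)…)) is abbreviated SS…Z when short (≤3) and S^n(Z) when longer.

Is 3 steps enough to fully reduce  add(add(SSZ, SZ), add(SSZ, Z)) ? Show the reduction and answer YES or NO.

Answer: NO — after 3 steps the term is S(add(S(add(Z, SZ)), add(SSZ, Z))), not yet normal

Working:
  start: add(add(SSZ, SZ), add(SSZ, Z))
  step 1: add(S(add(SZ, SZ)), add(SSZ, Z))
  step 2: S(add(add(SZ, SZ), add(SSZ, Z)))
  step 3: S(add(S(add(Z, SZ)), add(SSZ, Z)))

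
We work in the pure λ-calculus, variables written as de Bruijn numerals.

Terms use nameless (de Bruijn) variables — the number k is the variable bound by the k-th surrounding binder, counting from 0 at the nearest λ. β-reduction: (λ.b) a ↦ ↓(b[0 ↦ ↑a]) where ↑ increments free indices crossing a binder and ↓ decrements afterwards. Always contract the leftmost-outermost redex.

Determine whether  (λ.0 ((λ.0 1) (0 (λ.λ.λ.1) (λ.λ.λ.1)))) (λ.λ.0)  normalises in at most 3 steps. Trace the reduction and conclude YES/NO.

  start: (λ.0 ((λ.0 1) (0 (λ.λ.λ.1) (λ.λ.λ.1)))) (λ.λ.0)
  →1  (λ.λ.0) ((λ.0 (λ.λ.0)) ((λ.λ.0) (λ.λ.λ.1) (λ.λ.λ.1)))
  →2  λ.0

Answer: YES — reaches normal form λ.0 in 2 ≤ 3 steps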